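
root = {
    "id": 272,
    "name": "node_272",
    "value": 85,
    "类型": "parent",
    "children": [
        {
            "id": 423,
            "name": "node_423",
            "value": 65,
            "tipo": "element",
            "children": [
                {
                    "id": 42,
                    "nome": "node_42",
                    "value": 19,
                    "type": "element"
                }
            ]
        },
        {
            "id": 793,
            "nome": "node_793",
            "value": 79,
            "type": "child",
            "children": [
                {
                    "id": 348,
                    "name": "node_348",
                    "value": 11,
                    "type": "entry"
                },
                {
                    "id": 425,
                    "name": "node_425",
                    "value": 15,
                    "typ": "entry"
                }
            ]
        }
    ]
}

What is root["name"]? "node_272"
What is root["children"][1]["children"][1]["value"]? 15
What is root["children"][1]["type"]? "child"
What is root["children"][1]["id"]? 793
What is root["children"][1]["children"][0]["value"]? 11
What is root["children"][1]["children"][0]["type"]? "entry"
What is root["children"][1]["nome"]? "node_793"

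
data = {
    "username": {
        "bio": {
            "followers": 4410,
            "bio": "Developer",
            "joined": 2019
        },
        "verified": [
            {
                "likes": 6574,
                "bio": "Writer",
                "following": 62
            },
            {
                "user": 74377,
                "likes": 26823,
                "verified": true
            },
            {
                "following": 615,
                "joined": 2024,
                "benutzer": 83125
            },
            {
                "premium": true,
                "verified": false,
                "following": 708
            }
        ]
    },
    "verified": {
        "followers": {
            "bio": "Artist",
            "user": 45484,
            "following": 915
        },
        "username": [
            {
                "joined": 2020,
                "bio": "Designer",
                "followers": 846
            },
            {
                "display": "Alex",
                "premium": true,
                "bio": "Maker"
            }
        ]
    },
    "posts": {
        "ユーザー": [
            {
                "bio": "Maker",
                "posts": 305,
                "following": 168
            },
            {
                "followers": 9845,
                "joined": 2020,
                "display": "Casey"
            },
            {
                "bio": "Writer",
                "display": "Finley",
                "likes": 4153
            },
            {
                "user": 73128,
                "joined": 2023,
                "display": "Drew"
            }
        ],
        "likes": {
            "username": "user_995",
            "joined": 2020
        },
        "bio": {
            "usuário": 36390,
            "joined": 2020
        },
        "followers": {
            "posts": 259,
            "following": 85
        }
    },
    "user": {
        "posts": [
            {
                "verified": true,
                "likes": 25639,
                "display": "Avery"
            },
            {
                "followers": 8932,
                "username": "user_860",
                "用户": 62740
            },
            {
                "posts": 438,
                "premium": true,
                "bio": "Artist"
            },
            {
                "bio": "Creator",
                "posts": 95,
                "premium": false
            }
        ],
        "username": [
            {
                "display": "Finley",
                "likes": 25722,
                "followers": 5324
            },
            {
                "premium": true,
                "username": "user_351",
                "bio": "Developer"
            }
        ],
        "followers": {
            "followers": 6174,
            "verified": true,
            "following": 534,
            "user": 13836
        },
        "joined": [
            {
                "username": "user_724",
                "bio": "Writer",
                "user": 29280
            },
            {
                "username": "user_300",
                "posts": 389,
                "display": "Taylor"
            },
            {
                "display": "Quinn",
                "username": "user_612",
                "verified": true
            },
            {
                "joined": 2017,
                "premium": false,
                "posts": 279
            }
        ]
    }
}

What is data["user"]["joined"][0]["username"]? "user_724"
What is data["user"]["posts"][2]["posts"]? 438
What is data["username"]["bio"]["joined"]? 2019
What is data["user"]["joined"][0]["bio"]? "Writer"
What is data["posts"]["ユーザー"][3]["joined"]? 2023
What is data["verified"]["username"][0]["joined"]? 2020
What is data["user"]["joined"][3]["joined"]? 2017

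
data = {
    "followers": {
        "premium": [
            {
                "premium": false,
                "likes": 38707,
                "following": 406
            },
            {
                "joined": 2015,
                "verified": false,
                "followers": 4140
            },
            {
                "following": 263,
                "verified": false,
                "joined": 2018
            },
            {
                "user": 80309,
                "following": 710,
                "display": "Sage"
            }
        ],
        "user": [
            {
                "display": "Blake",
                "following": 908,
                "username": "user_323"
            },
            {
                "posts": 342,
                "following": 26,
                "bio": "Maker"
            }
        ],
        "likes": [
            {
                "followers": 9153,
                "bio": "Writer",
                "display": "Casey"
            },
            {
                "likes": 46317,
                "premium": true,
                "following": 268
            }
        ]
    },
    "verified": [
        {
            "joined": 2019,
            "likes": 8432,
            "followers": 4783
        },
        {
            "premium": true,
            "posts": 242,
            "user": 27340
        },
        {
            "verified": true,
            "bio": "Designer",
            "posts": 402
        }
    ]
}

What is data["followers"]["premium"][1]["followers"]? 4140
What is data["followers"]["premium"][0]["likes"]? 38707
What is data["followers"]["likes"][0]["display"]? "Casey"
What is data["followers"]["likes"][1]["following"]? 268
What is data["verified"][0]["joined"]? 2019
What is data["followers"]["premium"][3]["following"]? 710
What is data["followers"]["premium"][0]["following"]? 406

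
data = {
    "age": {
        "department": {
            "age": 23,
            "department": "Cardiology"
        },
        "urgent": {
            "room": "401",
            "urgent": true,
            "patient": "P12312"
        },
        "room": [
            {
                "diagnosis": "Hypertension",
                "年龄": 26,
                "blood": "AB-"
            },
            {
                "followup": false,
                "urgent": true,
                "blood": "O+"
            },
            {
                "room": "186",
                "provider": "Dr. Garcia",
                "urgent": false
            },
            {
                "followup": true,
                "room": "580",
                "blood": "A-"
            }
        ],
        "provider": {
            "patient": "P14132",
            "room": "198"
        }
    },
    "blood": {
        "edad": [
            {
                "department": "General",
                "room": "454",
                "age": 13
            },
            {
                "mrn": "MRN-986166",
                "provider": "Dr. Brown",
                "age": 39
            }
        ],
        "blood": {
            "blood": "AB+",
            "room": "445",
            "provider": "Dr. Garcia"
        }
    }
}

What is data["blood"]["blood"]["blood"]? "AB+"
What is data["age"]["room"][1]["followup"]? False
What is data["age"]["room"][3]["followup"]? True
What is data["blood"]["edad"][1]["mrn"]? "MRN-986166"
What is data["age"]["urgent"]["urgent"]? True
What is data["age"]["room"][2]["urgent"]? False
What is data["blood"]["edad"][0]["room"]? "454"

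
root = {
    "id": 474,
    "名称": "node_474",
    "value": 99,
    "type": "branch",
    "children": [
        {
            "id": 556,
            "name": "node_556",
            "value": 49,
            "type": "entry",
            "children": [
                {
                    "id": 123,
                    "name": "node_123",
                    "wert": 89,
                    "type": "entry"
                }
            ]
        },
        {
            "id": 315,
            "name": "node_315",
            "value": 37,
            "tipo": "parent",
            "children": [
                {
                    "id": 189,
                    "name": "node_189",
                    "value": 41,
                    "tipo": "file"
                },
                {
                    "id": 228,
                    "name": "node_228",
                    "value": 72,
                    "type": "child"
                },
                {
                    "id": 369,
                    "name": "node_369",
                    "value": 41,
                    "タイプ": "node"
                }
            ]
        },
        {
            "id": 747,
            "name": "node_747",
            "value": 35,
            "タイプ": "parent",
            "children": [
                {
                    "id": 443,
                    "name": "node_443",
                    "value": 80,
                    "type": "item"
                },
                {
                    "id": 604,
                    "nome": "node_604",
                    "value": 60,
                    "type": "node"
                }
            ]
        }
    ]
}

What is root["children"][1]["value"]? 37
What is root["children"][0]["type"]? "entry"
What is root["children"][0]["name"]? "node_556"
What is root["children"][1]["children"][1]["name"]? "node_228"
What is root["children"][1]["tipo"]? "parent"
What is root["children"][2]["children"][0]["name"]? "node_443"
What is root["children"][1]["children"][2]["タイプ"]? "node"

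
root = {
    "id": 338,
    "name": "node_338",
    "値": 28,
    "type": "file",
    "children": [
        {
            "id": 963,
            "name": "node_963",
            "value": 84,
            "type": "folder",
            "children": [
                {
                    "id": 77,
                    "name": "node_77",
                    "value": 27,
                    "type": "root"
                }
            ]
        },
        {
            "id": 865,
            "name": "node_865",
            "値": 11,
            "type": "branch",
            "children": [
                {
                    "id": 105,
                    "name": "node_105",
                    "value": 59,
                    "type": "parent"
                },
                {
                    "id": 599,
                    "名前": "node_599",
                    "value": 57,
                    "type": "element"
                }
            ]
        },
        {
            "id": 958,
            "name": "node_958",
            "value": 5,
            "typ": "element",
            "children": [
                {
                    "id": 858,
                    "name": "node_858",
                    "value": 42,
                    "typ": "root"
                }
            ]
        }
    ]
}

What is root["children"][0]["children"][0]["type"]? "root"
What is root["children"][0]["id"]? 963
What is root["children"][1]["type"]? "branch"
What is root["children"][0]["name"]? "node_963"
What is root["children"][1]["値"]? 11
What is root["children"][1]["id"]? 865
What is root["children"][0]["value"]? 84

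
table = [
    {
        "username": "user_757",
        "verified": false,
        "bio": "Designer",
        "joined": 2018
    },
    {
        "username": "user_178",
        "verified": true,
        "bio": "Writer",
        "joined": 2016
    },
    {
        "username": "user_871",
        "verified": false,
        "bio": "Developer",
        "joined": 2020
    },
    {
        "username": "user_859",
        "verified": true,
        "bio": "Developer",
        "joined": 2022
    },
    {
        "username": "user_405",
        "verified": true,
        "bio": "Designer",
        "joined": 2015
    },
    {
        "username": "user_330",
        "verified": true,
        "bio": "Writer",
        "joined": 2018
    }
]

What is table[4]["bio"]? "Designer"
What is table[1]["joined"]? 2016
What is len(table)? 6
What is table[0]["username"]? "user_757"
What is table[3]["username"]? "user_859"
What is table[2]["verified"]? False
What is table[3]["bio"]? "Developer"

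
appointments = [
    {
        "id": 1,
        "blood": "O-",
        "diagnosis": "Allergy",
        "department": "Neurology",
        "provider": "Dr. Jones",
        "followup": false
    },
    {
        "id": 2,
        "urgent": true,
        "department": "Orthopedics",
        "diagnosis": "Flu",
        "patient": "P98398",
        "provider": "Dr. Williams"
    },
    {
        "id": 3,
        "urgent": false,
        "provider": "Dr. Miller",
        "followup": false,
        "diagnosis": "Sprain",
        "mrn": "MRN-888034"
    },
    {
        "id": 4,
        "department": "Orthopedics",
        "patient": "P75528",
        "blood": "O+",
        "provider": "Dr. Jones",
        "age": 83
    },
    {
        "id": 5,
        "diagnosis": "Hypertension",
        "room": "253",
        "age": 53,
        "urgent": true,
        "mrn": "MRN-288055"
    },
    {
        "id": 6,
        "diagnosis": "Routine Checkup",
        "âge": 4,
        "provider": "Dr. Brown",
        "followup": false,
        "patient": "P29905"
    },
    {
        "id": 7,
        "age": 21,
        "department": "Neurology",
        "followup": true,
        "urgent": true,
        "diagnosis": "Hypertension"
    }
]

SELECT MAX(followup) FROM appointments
True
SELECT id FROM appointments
[1, 2, 3, 4, 5, 6, 7]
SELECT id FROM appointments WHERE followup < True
[1, 3, 6]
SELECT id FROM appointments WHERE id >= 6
[6, 7]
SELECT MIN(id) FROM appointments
1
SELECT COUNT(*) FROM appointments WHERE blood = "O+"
1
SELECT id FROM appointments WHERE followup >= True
[7]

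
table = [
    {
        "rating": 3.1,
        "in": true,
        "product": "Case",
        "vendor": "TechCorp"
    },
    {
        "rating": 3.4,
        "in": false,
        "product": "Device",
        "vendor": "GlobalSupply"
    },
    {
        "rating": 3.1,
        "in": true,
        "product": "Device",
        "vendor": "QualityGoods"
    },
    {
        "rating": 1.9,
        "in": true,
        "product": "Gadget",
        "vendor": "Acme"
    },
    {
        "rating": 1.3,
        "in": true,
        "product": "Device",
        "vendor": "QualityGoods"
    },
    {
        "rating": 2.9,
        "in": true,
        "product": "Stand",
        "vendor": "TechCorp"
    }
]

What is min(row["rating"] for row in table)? 1.3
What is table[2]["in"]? True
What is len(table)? 6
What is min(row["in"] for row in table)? False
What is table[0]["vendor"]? "TechCorp"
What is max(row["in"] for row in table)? True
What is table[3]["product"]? "Gadget"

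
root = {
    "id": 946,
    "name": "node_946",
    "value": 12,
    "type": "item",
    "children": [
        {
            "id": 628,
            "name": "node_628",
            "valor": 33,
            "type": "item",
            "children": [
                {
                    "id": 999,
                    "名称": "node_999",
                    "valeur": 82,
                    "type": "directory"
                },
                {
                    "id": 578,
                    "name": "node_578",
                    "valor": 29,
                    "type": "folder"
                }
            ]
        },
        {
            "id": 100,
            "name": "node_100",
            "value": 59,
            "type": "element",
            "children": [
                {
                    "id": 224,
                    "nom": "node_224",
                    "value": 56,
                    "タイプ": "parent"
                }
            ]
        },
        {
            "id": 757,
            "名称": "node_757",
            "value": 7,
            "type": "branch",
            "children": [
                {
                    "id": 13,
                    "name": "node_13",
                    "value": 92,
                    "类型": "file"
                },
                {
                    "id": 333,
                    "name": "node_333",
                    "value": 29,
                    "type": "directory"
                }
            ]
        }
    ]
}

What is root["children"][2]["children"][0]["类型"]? "file"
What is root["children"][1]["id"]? 100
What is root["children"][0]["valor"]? 33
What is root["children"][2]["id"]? 757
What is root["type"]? "item"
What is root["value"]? 12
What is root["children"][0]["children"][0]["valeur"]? 82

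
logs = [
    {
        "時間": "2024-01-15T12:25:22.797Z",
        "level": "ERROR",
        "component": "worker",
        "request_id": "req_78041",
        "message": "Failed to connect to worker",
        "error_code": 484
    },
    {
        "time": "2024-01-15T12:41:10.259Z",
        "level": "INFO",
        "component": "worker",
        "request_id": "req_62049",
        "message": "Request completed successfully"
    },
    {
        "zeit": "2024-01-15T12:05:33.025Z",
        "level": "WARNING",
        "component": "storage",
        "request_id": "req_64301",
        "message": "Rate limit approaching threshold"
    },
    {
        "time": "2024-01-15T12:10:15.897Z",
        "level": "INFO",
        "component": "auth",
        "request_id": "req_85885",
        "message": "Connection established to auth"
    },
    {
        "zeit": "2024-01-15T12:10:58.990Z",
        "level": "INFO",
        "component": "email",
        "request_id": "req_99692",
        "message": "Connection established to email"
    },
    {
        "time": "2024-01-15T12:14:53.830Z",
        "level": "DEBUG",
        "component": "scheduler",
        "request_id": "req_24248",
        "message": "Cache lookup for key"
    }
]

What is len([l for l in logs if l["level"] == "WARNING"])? 1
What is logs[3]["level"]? "INFO"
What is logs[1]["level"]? "INFO"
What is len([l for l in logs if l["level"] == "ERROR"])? 1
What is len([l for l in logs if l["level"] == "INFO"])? 3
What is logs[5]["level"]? "DEBUG"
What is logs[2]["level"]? "WARNING"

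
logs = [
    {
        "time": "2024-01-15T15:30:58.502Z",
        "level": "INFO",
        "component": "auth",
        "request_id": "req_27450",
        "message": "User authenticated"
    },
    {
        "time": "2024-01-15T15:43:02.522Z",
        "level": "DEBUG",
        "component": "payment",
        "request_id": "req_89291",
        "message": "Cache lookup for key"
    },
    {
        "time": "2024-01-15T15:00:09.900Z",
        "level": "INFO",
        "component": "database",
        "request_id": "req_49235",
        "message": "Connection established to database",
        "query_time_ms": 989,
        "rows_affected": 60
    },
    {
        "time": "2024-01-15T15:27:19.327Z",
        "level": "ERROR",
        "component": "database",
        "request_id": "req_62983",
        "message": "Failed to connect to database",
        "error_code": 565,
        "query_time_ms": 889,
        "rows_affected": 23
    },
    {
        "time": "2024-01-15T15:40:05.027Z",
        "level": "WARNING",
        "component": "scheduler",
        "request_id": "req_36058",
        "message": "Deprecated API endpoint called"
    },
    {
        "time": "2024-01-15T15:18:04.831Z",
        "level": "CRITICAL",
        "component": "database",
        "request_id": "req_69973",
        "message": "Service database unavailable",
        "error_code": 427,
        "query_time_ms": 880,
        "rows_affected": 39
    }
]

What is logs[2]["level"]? "INFO"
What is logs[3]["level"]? "ERROR"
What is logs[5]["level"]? "CRITICAL"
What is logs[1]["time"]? "2024-01-15T15:43:02.522Z"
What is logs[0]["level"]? "INFO"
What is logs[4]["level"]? "WARNING"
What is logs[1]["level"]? "DEBUG"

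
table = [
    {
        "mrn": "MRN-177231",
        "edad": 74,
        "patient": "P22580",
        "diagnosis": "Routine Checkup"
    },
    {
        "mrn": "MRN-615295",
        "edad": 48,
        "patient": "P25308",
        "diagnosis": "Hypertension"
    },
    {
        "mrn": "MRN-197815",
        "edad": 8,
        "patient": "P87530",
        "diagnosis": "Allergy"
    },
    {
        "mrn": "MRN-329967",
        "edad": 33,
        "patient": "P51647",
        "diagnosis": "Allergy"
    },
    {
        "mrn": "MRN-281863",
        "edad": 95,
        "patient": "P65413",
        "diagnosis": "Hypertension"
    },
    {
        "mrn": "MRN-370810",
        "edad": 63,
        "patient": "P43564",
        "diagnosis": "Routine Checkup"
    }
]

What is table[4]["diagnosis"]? "Hypertension"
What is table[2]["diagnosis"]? "Allergy"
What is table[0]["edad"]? 74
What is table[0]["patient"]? "P22580"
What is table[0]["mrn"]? "MRN-177231"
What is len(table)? 6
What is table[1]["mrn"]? "MRN-615295"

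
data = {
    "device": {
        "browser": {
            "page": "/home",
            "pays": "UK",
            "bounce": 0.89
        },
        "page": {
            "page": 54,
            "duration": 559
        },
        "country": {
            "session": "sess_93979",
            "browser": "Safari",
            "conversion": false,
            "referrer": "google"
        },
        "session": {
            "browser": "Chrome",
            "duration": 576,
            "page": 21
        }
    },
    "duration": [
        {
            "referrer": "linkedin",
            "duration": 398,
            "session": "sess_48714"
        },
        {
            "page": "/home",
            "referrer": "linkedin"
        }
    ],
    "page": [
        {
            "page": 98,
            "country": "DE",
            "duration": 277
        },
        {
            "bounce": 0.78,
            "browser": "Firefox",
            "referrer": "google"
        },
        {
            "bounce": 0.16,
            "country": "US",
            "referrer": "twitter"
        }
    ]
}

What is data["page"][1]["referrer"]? "google"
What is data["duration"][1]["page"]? "/home"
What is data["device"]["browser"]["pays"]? "UK"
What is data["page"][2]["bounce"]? 0.16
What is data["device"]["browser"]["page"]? "/home"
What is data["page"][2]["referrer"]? "twitter"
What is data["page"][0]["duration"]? 277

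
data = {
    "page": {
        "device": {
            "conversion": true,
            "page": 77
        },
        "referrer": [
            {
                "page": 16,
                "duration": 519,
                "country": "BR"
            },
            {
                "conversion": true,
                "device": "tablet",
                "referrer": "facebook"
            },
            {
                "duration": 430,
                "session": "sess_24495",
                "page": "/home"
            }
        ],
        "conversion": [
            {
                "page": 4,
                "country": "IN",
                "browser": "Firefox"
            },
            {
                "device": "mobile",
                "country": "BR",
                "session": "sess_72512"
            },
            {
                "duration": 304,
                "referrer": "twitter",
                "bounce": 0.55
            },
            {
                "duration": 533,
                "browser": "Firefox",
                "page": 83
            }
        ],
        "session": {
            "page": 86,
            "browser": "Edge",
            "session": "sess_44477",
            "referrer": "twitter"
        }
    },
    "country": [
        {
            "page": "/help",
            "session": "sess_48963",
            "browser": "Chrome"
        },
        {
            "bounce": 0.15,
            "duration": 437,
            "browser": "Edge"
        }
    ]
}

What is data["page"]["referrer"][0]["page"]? 16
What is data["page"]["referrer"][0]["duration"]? 519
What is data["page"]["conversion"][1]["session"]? "sess_72512"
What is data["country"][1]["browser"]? "Edge"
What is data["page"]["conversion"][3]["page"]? 83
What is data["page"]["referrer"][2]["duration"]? 430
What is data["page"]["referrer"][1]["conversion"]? True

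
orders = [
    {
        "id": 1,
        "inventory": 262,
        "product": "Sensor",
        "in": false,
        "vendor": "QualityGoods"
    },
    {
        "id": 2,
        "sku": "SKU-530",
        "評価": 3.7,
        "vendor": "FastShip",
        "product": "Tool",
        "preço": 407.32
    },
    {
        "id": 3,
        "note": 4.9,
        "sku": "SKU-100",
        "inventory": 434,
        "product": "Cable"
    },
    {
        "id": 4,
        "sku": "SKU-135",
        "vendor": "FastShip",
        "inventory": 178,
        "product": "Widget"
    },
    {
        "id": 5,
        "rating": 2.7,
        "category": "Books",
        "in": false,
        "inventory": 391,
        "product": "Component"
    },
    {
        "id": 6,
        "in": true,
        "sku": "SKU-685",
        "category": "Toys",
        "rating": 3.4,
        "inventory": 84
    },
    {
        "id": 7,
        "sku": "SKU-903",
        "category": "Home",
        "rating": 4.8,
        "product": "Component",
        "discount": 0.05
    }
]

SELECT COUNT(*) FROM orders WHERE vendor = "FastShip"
2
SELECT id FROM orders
[1, 2, 3, 4, 5, 6, 7]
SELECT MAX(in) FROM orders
True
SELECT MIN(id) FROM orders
1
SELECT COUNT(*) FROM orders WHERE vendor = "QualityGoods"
1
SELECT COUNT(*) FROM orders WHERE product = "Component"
2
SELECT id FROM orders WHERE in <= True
[1, 5, 6]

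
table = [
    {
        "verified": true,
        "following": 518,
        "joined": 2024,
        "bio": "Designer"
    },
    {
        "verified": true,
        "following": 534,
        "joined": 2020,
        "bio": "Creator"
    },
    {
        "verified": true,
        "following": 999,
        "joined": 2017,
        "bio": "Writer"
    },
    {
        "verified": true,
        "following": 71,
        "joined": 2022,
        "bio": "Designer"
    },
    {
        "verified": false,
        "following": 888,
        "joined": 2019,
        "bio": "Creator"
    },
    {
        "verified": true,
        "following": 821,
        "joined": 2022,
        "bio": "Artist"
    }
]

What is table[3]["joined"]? 2022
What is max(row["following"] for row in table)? 999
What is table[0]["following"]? 518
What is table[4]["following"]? 888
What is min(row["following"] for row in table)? 71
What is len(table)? 6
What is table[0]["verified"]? True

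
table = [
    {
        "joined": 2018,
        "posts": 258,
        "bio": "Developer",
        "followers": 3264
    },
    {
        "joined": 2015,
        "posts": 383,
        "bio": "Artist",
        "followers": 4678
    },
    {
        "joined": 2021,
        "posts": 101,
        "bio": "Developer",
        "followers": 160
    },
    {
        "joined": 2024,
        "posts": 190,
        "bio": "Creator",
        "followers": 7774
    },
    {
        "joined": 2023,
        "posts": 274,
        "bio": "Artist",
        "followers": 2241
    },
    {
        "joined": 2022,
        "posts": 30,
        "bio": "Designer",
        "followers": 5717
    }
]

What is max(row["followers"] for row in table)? 7774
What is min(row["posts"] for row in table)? 30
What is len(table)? 6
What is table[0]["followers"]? 3264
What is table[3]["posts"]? 190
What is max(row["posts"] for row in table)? 383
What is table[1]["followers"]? 4678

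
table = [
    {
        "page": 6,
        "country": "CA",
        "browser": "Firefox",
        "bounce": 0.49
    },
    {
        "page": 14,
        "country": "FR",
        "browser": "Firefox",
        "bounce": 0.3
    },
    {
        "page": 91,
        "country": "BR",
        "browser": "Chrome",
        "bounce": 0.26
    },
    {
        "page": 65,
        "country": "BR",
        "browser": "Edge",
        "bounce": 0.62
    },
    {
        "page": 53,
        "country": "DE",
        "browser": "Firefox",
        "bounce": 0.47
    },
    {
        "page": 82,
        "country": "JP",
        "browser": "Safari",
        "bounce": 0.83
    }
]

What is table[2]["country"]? "BR"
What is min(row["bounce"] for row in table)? 0.26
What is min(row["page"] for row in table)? 6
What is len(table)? 6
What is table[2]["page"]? 91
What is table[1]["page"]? 14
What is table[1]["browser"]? "Firefox"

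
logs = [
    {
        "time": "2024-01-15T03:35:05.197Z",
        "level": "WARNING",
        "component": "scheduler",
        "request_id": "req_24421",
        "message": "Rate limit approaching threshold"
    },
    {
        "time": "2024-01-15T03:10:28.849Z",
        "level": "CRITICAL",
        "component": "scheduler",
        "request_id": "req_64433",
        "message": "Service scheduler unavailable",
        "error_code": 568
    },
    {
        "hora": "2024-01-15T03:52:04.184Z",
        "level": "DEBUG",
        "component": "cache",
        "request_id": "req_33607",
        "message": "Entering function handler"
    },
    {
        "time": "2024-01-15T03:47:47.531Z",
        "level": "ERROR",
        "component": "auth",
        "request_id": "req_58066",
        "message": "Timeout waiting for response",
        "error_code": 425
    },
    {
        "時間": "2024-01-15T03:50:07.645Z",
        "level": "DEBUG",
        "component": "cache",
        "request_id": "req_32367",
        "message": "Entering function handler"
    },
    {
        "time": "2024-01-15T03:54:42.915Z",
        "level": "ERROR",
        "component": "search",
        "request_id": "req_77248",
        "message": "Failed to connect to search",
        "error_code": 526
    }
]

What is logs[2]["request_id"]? "req_33607"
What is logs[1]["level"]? "CRITICAL"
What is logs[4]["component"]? "cache"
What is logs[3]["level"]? "ERROR"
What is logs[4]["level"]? "DEBUG"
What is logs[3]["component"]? "auth"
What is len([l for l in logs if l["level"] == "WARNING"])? 1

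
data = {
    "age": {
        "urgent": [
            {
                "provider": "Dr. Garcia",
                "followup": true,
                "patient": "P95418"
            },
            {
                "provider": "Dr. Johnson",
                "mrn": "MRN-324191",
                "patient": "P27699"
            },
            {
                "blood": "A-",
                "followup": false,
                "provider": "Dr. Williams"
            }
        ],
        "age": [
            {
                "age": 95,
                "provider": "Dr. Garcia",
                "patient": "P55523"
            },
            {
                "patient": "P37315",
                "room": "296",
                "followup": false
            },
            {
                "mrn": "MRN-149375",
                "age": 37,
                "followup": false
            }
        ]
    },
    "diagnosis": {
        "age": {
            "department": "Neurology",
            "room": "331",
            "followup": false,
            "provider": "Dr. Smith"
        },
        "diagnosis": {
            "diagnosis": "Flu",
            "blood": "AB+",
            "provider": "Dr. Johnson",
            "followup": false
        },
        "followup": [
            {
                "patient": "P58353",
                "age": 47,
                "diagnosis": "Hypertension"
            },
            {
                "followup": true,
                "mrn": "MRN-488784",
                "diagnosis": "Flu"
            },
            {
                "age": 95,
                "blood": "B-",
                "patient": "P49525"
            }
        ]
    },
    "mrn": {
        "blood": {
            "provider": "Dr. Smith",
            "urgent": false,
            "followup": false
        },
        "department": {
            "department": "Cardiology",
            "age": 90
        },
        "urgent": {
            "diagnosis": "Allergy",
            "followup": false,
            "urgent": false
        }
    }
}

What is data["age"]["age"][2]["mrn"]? "MRN-149375"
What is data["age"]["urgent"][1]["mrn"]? "MRN-324191"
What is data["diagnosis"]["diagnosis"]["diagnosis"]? "Flu"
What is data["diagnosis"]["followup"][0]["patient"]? "P58353"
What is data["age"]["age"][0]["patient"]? "P55523"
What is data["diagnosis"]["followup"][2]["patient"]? "P49525"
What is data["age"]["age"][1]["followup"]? False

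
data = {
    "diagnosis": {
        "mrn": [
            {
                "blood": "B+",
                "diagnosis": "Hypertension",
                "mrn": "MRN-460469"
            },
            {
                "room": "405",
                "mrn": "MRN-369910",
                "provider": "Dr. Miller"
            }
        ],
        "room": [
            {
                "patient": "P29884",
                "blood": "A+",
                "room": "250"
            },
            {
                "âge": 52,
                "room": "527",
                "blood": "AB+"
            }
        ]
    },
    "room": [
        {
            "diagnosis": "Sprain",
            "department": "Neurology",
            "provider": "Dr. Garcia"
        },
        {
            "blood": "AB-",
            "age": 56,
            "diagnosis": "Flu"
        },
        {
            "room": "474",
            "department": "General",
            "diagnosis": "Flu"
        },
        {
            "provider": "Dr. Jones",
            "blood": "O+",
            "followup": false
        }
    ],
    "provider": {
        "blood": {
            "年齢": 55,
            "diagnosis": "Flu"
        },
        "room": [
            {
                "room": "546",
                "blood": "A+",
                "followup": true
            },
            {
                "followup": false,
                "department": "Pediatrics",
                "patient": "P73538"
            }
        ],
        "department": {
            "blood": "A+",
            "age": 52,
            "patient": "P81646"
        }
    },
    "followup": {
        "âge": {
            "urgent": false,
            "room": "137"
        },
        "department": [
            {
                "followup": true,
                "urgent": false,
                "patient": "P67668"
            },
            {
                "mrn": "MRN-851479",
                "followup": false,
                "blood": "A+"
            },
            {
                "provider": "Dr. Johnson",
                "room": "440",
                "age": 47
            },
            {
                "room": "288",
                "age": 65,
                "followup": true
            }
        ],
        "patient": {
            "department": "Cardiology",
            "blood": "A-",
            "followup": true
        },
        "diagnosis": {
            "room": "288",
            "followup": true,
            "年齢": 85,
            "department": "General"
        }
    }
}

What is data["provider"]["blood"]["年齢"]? 55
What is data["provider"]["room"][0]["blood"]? "A+"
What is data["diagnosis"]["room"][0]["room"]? "250"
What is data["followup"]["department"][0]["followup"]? True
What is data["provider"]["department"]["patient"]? "P81646"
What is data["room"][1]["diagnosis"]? "Flu"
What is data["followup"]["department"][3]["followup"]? True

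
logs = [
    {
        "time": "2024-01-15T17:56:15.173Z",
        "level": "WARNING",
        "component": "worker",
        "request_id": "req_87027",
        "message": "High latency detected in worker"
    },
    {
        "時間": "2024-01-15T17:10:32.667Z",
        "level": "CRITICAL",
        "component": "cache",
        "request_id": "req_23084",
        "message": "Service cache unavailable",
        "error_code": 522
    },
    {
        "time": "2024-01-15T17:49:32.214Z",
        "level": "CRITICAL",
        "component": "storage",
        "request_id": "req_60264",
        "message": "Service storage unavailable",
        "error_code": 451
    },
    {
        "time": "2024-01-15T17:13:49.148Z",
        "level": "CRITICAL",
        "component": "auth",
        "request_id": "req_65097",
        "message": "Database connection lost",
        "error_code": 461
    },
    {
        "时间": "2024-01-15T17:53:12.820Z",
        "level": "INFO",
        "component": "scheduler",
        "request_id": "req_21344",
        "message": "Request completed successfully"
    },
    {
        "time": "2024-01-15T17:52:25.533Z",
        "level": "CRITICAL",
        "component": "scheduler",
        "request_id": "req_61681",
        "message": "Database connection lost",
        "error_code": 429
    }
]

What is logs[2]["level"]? "CRITICAL"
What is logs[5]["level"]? "CRITICAL"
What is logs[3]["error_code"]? 461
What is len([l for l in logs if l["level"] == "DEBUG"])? 0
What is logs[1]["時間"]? "2024-01-15T17:10:32.667Z"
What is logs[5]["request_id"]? "req_61681"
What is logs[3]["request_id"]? "req_65097"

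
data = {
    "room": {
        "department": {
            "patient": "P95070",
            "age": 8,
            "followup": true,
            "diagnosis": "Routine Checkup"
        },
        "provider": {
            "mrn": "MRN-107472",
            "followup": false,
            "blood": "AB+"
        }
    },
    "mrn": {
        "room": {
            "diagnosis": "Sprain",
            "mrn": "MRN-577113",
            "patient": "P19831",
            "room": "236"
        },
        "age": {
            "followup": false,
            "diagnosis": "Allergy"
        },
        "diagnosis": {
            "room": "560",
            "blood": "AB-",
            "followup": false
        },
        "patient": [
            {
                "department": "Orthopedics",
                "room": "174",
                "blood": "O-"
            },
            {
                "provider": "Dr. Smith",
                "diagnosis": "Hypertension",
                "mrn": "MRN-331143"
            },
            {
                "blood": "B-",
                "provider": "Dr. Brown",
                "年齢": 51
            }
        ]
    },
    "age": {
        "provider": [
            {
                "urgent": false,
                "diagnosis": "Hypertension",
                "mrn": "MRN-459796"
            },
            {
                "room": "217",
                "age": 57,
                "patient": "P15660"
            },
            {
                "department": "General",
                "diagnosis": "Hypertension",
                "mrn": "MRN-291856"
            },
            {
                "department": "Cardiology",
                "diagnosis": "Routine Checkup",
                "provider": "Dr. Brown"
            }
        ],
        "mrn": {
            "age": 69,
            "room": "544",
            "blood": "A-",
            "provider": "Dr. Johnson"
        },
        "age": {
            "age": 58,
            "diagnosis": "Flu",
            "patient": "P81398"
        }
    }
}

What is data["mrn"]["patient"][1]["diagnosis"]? "Hypertension"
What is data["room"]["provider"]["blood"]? "AB+"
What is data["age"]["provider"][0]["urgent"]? False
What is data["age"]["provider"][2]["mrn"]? "MRN-291856"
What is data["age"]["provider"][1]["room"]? "217"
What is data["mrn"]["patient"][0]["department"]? "Orthopedics"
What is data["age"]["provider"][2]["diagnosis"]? "Hypertension"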